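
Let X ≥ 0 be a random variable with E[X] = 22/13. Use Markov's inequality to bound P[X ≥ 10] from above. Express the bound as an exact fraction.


μ = E[X] = 22/13, a = 10.
Markov: P[X ≥ 10] ≤ μ/a = (22/13)/10 = 11/65.
Numerically: ≈ 0.1692.
(Since a = 10 > μ = 1.6923, the bound 11/65 is < 1 and informative.)

P[X ≥ 10] ≤ 11/65 ≈ 0.1692.


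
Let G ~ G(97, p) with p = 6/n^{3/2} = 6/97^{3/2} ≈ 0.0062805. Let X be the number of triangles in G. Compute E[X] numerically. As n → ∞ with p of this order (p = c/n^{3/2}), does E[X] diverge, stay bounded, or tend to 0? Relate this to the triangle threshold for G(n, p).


Number of potential triangles: C(97, 3) = 147440.
Each occurs with probability p³ ≈ (0.0062805)³ ≈ 2.4773134e-07.
By linearity: E[X] = C(97, 3)·p³ ≈ 147440 · 2.4773134e-07 ≈ 0.03653.
Since α = 3/2 > 1, p = c/n^{3/2} = o(1/n) is below the triangle threshold p ~ 1/n. Asymptotically E[X] ~ (c³/6)·n^{3(1−α)} = (6³/6)·n^{-1.5} → 0, so by Markov's inequality G has no triangles w.h.p.

E[X] ≈ 0.03653; in regime p = Θ(1/n^{3/2}) E[X] tends to 0 (below the triangle threshold p ~ 1/n).


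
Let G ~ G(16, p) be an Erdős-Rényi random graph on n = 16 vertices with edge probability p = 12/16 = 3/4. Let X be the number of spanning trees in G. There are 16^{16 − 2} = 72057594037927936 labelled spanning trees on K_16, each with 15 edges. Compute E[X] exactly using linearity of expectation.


K_16 has 16^{16 − 2} = 72057594037927936 labelled spanning trees.
For each such spanning tree H, let X_H = 1 if all 15 edges of H are present in G. Then P[X_H = 1] = p^{15} = (3/4)^{15} = 14348907/1073741824.
By linearity: E[X] = Σ_H E[X_H] = 72057594037927936 · p^{15} = 72057594037927936 · 14348907/1073741824 = 962938848411648.
Numerically: E[X] ≈ 9.63e+14.

E[X] = 72057594037927936 · (3/4)^{15} = 962938848411648 ≈ 9.63e+14.


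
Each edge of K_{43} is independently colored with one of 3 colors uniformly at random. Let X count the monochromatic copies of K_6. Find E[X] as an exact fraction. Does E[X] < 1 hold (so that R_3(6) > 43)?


E[X] = C(43, 6) · 3^{1 − 15} = 6096454 · 3^{−14} = 6096454/4782969.
As a reduced fraction: E[X] = 6096454/4782969 ≈ 1.274617.
Is E[X] < 1? NO.
Since E[X] ≥ 1, the first-moment bound is inconclusive at n = 43; it does NOT by itself certify R_3(6) > 43.

E[X] = 6096454/4782969 ≈ 1.274617; E[X] ≥ 1; first-moment method inconclusive here.


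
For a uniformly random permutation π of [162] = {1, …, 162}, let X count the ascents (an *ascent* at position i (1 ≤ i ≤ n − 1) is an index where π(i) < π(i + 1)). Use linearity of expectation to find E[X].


Write X = Σ X_I over i = 1, …, 161, with X_I the indicator of one ascent.
There are 161 indicators.
For each fixed i, the pair (π(i), π(i+1)) is a uniformly random ordered pair of distinct values from {1, …, 162}; by symmetry P[π(i) < π(i+1)] = 1/2.
By linearity: E[X] = 161 · (1/2) = (162 − 1) · (1/2) = 161/2 ≈ 80.500000.

E[X] = 161/2 = 80.500000.


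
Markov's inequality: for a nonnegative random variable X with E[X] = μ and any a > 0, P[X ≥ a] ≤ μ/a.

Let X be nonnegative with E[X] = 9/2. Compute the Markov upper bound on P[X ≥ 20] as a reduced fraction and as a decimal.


μ = E[X] = 9/2, a = 20.
Markov: P[X ≥ 20] ≤ μ/a = (9/2)/20 = 9/40.
Numerically: ≈ 0.225.
(Since a = 20 > μ = 4.500, the bound 9/40 is < 1 and informative.)

P[X ≥ 20] ≤ 9/40 ≈ 0.225.


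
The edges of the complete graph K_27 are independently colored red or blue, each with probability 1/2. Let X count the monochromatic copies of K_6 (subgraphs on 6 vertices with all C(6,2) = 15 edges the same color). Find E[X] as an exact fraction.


Let X = Σ_S X_S over the C(27, 6) = 296010 subsets S of size 6, where X_S = 1 if the K_6 on S is monochromatic.
For a fixed S, the K_6 on S has C(6, 2) = 15 edges. P[all 15 edges red] = (1/2)^15, and likewise for blue, so P[monochromatic] = 2·(1/2)^15 = 2^{1 − 15} = 1/16384.
Summing: E[X] = C(27, 6) · 2^{1 − 15} = 296010 · 1/16384 = 148005/8192.
Numerically: E[X] ≈ 18.0670.

E[X] = C(27,6)·2^(1−C(6,2)) = 148005/8192 ≈ 18.0670.


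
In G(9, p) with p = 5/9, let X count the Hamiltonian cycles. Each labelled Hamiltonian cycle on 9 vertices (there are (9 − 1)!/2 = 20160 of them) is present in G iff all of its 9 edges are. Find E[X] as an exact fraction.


K_9 has (9 − 1)!/2 = 20160 labelled Hamiltonian cycles.
For each such Hamiltonian cycle H, let X_H = 1 if all 9 edges of H are present in G. Then P[X_H = 1] = p^{9} = (5/9)^{9} = 1953125/387420489.
By linearity: E[X] = Σ_H E[X_H] = 20160 · p^{9} = 20160 · 1953125/387420489 = 4375000000/43046721.
Numerically: E[X] ≈ 101.6.

E[X] = 20160 · (5/9)^{9} = 4375000000/43046721 ≈ 101.6.


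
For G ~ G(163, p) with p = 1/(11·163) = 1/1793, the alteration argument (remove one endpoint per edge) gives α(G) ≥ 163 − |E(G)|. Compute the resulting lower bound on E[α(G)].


E[|E(G)|] = C(163, 2)·p = 13203 · (1/1793) = 81/11.
E[α(G)] ≥ n − E[|E(G)|] = 163 − 81/11 = 1712/11.
Numerically: ≈ 155.636.
(This is only a lower bound; the true E[α(G)] may be larger.)

E[α(G)] ≥ 1712/11 ≈ 155.636.


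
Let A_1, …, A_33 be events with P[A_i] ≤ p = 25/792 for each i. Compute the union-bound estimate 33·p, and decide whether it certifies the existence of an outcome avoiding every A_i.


Union bound: P[∪_{i=1}^{33} A_i] ≤ Σ_i P[A_i] ≤ 33·p = 33·(25/792) = 25/24.
Numerically: 25/24 ≈ 1.0416667.
Is 25/24 < 1? NO.
Since the bound 25/24 is ≥ 1, the union bound is uninformative here; it does NOT by itself certify existence.

33·p = 25/24 ≈ 1.0416667; existence NOT certified by the union bound.


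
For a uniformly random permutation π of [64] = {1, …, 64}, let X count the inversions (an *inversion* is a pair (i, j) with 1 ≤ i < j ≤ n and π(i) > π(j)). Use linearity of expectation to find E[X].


Write X = Σ X_I over the C(64, 2) = 2016 pairs i < j, with X_I the indicator of one inversion.
There are 2016 indicators.
For each fixed pair i < j, the values π(i) and π(j) are two distinct elements of {1, …, 64} in uniformly random order; by symmetry P[π(i) > π(j)] = 1/2.
By linearity: E[X] = 2016 · (1/2) = C(64, 2) · (1/2) = 2016/2 = 1008 ≈ 1008.000.

E[X] = 1008 = 1008.000.


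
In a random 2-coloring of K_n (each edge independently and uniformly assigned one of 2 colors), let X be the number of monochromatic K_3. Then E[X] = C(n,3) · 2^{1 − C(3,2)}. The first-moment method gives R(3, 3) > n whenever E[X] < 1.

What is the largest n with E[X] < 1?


We need C(n, 3) · 2^{1 − 3} < 1, i.e. C(n, 3) < 2^{3 − 1} = 4.
Check values of n near the boundary:
  n = 3: C(3, 3) = 1; 1 < 4? YES
  n = 4: C(4, 3) = 4; 4 < 4? NO
The largest n with C(n, 3) < 4 is n = 3 (where E[X] = 1/4 ≈ 0.2500000). Hence R(3, 3) > 3, i.e. R(3, 3) ≥ 4.

Largest n = 3; hence R(3, 3) > 3.


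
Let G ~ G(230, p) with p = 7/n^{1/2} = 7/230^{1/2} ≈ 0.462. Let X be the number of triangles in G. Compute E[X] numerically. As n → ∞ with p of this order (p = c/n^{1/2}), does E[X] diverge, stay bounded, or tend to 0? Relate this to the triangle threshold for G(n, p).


Number of potential triangles: C(230, 3) = 2001460.
Each occurs with probability p³ ≈ (0.462)³ ≈ 9.83337e-02.
By linearity: E[X] = C(230, 3)·p³ ≈ 2001460 · 9.83337e-02 ≈ 196810.961.
Since α = 1/2 < 1, p = c/n^{1/2} ≫ 1/n is above the triangle threshold p ~ 1/n. Asymptotically E[X] ~ (c³/6)·n^{3(1−α)} = (7³/6)·n^{1.5} → ∞; triangles are abundant w.h.p.

E[X] ≈ 196810.961; in regime p = Θ(1/n^{1/2}) E[X] diverges (above the triangle threshold p ~ 1/n).


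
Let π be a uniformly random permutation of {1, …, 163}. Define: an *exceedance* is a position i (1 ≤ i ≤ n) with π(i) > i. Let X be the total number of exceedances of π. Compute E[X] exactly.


Write X = Σ_{i=1}^{163} X_i, where X_i = 1_{π(i) > i}.
For each fixed i, π(i) is uniform over {1, …, 163} (marginal of a uniform permutation), so P[π(i) > i] = (n − i)/n. Summing: Σ_{i=1}^{163} (n − i)/n = (0 + 1 + … + 162)/163 = 163(163 − 1)/(2·163) = (163 − 1)/2.
Hence E[X] = Σ_{i=1}^{163} (163 − i)/163 = 81 ≈ 81.00000.

E[X] = 81 = 81.00000.


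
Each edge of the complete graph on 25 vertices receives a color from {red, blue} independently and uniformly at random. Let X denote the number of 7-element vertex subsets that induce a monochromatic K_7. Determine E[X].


Let X = Σ_S X_S over the C(25, 7) = 480700 subsets S of size 7, where X_S = 1 if the K_7 on S is monochromatic.
For a fixed S, the K_7 on S has C(7, 2) = 21 edges. P[all 21 edges red] = (1/2)^21, and likewise for blue, so P[monochromatic] = 2·(1/2)^21 = 2^{1 − 21} = 1/1048576.
By linearity of expectation: E[X] = C(25, 7) · 2^{1 − 21} = 480700 · 1/1048576 = 120175/262144.
Numerically: E[X] ≈ 0.45843.

E[X] = C(25,7)·2^(1−C(7,2)) = 120175/262144 ≈ 0.45843.


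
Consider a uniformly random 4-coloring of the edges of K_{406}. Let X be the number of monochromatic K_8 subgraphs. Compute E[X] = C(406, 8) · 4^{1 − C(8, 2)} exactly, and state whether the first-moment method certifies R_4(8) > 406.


E[X] = C(406, 8) · 4^{1 − 28} = 17082453897995850 · 4^{−27} = 17082453897995850/18014398509481984.
As a reduced fraction: E[X] = 8541226948997925/9007199254740992 ≈ 0.94827.
Is E[X] < 1? YES.
Since E[X] < 1, there exists a 4-coloring of K_{406} with no monochromatic K_8; hence R_4(8) > 406.

E[X] = 8541226948997925/9007199254740992 ≈ 0.94827; E[X] < 1, so R_4(8) > 406.


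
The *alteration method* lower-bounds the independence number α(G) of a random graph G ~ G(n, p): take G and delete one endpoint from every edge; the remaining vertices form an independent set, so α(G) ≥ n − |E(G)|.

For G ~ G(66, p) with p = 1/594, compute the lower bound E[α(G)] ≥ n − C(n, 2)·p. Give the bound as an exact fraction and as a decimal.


E[|E(G)|] = C(66, 2)·p = 2145 · (1/594) = 65/18.
E[α(G)] ≥ n − E[|E(G)|] = 66 − 65/18 = 1123/18.
Numerically: ≈ 62.3889.
(This is only a lower bound; the true E[α(G)] may be larger.)

E[α(G)] ≥ 1123/18 ≈ 62.3889.


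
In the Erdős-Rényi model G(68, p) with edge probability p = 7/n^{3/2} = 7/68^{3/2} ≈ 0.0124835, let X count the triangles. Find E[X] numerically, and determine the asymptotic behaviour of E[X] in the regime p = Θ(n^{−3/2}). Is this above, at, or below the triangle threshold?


Number of potential triangles: C(68, 3) = 50116.
Each occurs with probability p³ ≈ (0.0124835)³ ≈ 1.94537806e-06.
By linearity: E[X] = C(68, 3)·p³ ≈ 50116 · 1.94537806e-06 ≈ 0.097495.
Since α = 3/2 > 1, p = c/n^{3/2} = o(1/n) is below the triangle threshold p ~ 1/n. Asymptotically E[X] ~ (c³/6)·n^{3(1−α)} = (7³/6)·n^{-1.5} → 0, so by Markov's inequality G has no triangles w.h.p.

E[X] ≈ 0.097495; in regime p = Θ(1/n^{3/2}) E[X] tends to 0 (below the triangle threshold p ~ 1/n).


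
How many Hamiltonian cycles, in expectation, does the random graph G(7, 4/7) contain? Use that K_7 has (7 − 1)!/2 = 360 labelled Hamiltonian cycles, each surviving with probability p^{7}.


K_7 has (7 − 1)!/2 = 360 labelled Hamiltonian cycles.
For each such Hamiltonian cycle H, let X_H = 1 if all 7 edges of H are present in G. Then P[X_H = 1] = p^{7} = (4/7)^{7} = 16384/823543.
Summing the indicators: E[X] = Σ_H E[X_H] = 360 · p^{7} = 360 · 16384/823543 = 5898240/823543.
Numerically: E[X] ≈ 7.16203.

E[X] = 360 · (4/7)^{7} = 5898240/823543 ≈ 7.16203.


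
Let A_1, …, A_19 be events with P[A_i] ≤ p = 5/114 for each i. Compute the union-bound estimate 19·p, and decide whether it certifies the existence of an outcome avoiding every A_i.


Union bound: P[∪_{i=1}^{19} A_i] ≤ Σ_i P[A_i] ≤ 19·p = 19·(5/114) = 5/6.
Numerically: 5/6 ≈ 0.8333.
Is 5/6 < 1? YES.
Since P[∪ A_i] ≤ 5/6 < 1, the complement has P[∩ A_i^c] ≥ 1 − 5/6 = 1/6 > 0, so some outcome avoids every A_i.

19·p = 5/6 ≈ 0.8333; existence CERTIFIED by the union bound.


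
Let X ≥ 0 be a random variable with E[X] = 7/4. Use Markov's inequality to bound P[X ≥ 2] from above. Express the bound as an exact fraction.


μ = E[X] = 7/4, a = 2.
Markov: P[X ≥ 2] ≤ μ/a = (7/4)/2 = 7/8.
Numerically: ≈ 0.87500.
(Since a = 2 > μ = 1.75000, the bound 7/8 is < 1 and informative.)

P[X ≥ 2] ≤ 7/8 ≈ 0.87500.


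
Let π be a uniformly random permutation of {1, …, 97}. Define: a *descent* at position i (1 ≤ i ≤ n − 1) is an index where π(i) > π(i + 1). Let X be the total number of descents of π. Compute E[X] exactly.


Write X = Σ X_I over i = 1, …, 96, with X_I the indicator of one descent.
There are 96 indicators.
For each fixed i, the pair (π(i), π(i+1)) is a uniformly random ordered pair of distinct values from {1, …, 97}; by symmetry P[π(i) > π(i+1)] = 1/2.
By linearity: E[X] = 96 · (1/2) = (97 − 1) · (1/2) = 48 ≈ 48.0000.

E[X] = 48 = 48.0000.


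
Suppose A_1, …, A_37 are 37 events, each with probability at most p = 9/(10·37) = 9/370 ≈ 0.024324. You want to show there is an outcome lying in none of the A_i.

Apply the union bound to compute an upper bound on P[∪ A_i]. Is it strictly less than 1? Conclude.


Union bound: P[∪_{i=1}^{37} A_i] ≤ Σ_i P[A_i] ≤ 37·p = 37·(9/370) = 9/10.
Numerically: 9/10 ≈ 0.900000.
Is 9/10 < 1? YES.
Since P[∪ A_i] ≤ 9/10 < 1, the complement has P[∩ A_i^c] ≥ 1 − 9/10 = 1/10 > 0, so some outcome avoids every A_i.

37·p = 9/10 ≈ 0.900000; existence CERTIFIED by the union bound.


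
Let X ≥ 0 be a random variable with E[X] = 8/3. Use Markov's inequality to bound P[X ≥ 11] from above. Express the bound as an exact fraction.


μ = E[X] = 8/3, a = 11.
Markov: P[X ≥ 11] ≤ μ/a = (8/3)/11 = 8/33.
Numerically: ≈ 0.24242.
(Since a = 11 > μ = 2.66667, the bound 8/33 is < 1 and informative.)

P[X ≥ 11] ≤ 8/33 ≈ 0.24242.


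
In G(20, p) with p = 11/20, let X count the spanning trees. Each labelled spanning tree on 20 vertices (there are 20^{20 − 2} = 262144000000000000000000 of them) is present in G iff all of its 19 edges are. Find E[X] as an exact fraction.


K_20 has 20^{20 − 2} = 262144000000000000000000 labelled spanning trees.
For each such spanning tree H, let X_H = 1 if all 19 edges of H are present in G. Then P[X_H = 1] = p^{19} = (11/20)^{19} = 61159090448414546291/5242880000000000000000000.
By linearity: E[X] = Σ_H E[X_H] = 262144000000000000000000 · p^{19} = 262144000000000000000000 · 61159090448414546291/5242880000000000000000000 = 61159090448414546291/20.
Numerically: E[X] ≈ 3.058e+18.

E[X] = 262144000000000000000000 · (11/20)^{19} = 61159090448414546291/20 ≈ 3.058e+18.


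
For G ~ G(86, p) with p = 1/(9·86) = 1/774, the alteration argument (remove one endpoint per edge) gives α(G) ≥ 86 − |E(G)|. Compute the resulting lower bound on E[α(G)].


E[|E(G)|] = C(86, 2)·p = 3655 · (1/774) = 85/18.
E[α(G)] ≥ n − E[|E(G)|] = 86 − 85/18 = 1463/18.
Numerically: ≈ 81.2778.
(This is only a lower bound; the true E[α(G)] may be larger.)

E[α(G)] ≥ 1463/18 ≈ 81.2778.


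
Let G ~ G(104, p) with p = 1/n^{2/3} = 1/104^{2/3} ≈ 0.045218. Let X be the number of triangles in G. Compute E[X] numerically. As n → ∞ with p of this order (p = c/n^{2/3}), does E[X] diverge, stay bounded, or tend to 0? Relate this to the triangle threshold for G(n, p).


Number of potential triangles: C(104, 3) = 182104.
Each occurs with probability p³ ≈ (0.045218)³ ≈ 9.2455621e-05.
By linearity: E[X] = C(104, 3)·p³ ≈ 182104 · 9.2455621e-05 ≈ 16.83654.
Since α = 2/3 < 1, p = c/n^{2/3} ≫ 1/n is above the triangle threshold p ~ 1/n. Asymptotically E[X] ~ (c³/6)·n^{3(1−α)} = (1³/6)·n^{1} → ∞; triangles are abundant w.h.p.

E[X] ≈ 16.83654; in regime p = Θ(1/n^{2/3}) E[X] diverges (above the triangle threshold p ~ 1/n).


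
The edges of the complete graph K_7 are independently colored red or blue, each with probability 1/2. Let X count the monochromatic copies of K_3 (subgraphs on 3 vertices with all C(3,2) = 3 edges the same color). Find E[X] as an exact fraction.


Let X = Σ_S X_S over the C(7, 3) = 35 subsets S of size 3, where X_S = 1 if the K_3 on S is monochromatic.
For a fixed S, the K_3 on S has C(3, 2) = 3 edges. P[all 3 edges red] = (1/2)^3, and likewise for blue, so P[monochromatic] = 2·(1/2)^3 = 2^{1 − 3} = 1/4.
By linearity: E[X] = C(7, 3) · 2^{1 − 3} = 35 · 1/4 = 35/4.
Numerically: E[X] ≈ 8.7500.

E[X] = C(7,3)·2^(1−C(3,2)) = 35/4 ≈ 8.7500.


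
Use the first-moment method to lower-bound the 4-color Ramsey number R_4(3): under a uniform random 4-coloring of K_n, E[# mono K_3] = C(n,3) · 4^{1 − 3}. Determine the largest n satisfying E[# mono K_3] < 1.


We need C(n, 3) · 4^{1 − 3} < 1, i.e. C(n, 3) < 4^{3 − 1} = 16.
Check values of n near the boundary:
  n = 3: C(3, 3) = 1; 1 < 16? YES
  n = 4: C(4, 3) = 4; 4 < 16? YES
  n = 5: C(5, 3) = 10; 10 < 16? YES
  n = 6: C(6, 3) = 20; 20 < 16? NO
  n = 7: C(7, 3) = 35; 35 < 16? NO
The largest n with C(n, 3) < 16 is n = 5 (where E[X] = 5/8 ≈ 0.625000). Hence R_4(3) > 5, i.e. R_4(3) ≥ 6.

Largest n = 5; hence R_4(3) > 5.


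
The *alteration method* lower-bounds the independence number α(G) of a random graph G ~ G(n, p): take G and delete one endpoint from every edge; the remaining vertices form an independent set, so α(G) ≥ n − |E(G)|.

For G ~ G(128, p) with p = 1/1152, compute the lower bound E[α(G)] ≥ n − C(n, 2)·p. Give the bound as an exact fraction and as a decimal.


E[|E(G)|] = C(128, 2)·p = 8128 · (1/1152) = 127/18.
E[α(G)] ≥ n − E[|E(G)|] = 128 − 127/18 = 2177/18.
Numerically: ≈ 120.944.
(This is only a lower bound; the true E[α(G)] may be larger.)

E[α(G)] ≥ 2177/18 ≈ 120.944.


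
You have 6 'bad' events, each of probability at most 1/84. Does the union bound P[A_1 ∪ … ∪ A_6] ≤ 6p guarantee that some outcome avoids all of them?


Union bound: P[∪_{i=1}^{6} A_i] ≤ Σ_i P[A_i] ≤ 6·p = 6·(1/84) = 1/14.
Numerically: 1/14 ≈ 0.071429.
Is 1/14 < 1? YES.
Since P[∪ A_i] ≤ 1/14 < 1, the complement has P[∩ A_i^c] ≥ 1 − 1/14 = 13/14 > 0, so some outcome avoids every A_i.

6·p = 1/14 ≈ 0.071429; existence CERTIFIED by the union bound.


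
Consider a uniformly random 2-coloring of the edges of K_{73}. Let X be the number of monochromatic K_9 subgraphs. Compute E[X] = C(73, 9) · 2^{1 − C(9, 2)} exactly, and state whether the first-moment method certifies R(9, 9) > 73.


E[X] = C(73, 9) · 2^{1 − 36} = 97082021465 · 2^{−35} = 97082021465/34359738368.
As a reduced fraction: E[X] = 97082021465/34359738368 ≈ 2.825.
Is E[X] < 1? NO.
Since E[X] ≥ 1, the first-moment bound is inconclusive at n = 73; it does NOT by itself certify R(9, 9) > 73.

E[X] = 97082021465/34359738368 ≈ 2.825; E[X] ≥ 1; first-moment method inconclusive here.


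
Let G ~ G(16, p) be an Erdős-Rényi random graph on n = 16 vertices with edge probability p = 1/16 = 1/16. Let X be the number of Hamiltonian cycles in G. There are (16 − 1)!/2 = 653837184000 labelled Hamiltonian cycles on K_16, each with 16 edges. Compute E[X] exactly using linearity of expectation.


K_16 has (16 − 1)!/2 = 653837184000 labelled Hamiltonian cycles.
For each such Hamiltonian cycle H, let X_H = 1 if all 16 edges of H are present in G. Then P[X_H = 1] = p^{16} = (1/16)^{16} = 1/18446744073709551616.
Summing the indicators: E[X] = Σ_H E[X_H] = 653837184000 · p^{16} = 653837184000 · 1/18446744073709551616 = 638512875/18014398509481984.
Numerically: E[X] ≈ 3.544e-08.

E[X] = 653837184000 · (1/16)^{16} = 638512875/18014398509481984 ≈ 3.544e-08.


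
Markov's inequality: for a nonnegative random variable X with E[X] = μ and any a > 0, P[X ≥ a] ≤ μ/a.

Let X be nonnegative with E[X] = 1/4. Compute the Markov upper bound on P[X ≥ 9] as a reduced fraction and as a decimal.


μ = E[X] = 1/4, a = 9.
Markov: P[X ≥ 9] ≤ μ/a = (1/4)/9 = 1/36.
Numerically: ≈ 0.0278.
(Since a = 9 > μ = 0.2500, the bound 1/36 is < 1 and informative.)

P[X ≥ 9] ≤ 1/36 ≈ 0.0278.


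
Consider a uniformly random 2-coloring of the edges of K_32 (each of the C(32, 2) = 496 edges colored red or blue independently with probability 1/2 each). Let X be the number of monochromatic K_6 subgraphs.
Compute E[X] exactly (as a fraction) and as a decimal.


Let X = Σ_S X_S over the C(32, 6) = 906192 subsets S of size 6, where X_S = 1 if the K_6 on S is monochromatic.
For a fixed S, the K_6 on S has C(6, 2) = 15 edges. P[all 15 edges red] = (1/2)^15, and likewise for blue, so P[monochromatic] = 2·(1/2)^15 = 2^{1 − 15} = 1/16384.
By linearity of expectation: E[X] = C(32, 6) · 2^{1 − 15} = 906192 · 1/16384 = 56637/1024.
Numerically: E[X] ≈ 55.3096.

E[X] = C(32,6)·2^(1−C(6,2)) = 56637/1024 ≈ 55.3096.


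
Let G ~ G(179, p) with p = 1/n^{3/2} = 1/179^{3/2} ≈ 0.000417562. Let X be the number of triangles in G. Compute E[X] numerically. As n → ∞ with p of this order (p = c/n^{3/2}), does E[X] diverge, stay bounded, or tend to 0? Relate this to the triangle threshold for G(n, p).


Number of potential triangles: C(179, 3) = 939929.
Each occurs with probability p³ ≈ (0.000417562)³ ≈ 7.28050259e-11.
By linearity: E[X] = C(179, 3)·p³ ≈ 939929 · 7.28050259e-11 ≈ 0.000068.
Since α = 3/2 > 1, p = c/n^{3/2} = o(1/n) is below the triangle threshold p ~ 1/n. Asymptotically E[X] ~ (c³/6)·n^{3(1−α)} = (1³/6)·n^{-1.5} → 0, so by Markov's inequality G has no triangles w.h.p.

E[X] ≈ 0.000068; in regime p = Θ(1/n^{3/2}) E[X] tends to 0 (below the triangle threshold p ~ 1/n).


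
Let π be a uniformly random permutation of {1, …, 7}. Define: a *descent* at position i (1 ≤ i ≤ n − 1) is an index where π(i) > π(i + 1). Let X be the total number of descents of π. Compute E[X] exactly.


Write X = Σ X_I over i = 1, …, 6, with X_I the indicator of one descent.
There are 6 indicators.
For each fixed i, the pair (π(i), π(i+1)) is a uniformly random ordered pair of distinct values from {1, …, 7}; by symmetry P[π(i) > π(i+1)] = 1/2.
By linearity: E[X] = 6 · (1/2) = (7 − 1) · (1/2) = 3 ≈ 3.000000.

E[X] = 3 = 3.000000.


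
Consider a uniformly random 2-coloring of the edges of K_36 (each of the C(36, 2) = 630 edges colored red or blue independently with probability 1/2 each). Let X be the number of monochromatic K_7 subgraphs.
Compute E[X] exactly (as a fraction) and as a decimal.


Let X = Σ_S X_S over the C(36, 7) = 8347680 subsets S of size 7, where X_S = 1 if the K_7 on S is monochromatic.
For a fixed S, the K_7 on S has C(7, 2) = 21 edges. P[all 21 edges red] = (1/2)^21, and likewise for blue, so P[monochromatic] = 2·(1/2)^21 = 2^{1 − 21} = 1/1048576.
By linearity: E[X] = C(36, 7) · 2^{1 − 21} = 8347680 · 1/1048576 = 260865/32768.
Numerically: E[X] ≈ 7.960968.

E[X] = C(36,7)·2^(1−C(7,2)) = 260865/32768 ≈ 7.960968.


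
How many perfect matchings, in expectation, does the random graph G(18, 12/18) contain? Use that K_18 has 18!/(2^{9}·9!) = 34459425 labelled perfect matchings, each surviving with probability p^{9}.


K_18 has 18!/(2^{9}·9!) = 34459425 labelled perfect matchings.
For each such perfect matching H, let X_H = 1 if all 9 edges of H are present in G. Then P[X_H = 1] = p^{9} = (2/3)^{9} = 512/19683.
Summing the indicators: E[X] = Σ_H E[X_H] = 34459425 · p^{9} = 34459425 · 512/19683 = 217817600/243.
Numerically: E[X] ≈ 8.9637e+05.

E[X] = 34459425 · (2/3)^{9} = 217817600/243 ≈ 8.9637e+05.


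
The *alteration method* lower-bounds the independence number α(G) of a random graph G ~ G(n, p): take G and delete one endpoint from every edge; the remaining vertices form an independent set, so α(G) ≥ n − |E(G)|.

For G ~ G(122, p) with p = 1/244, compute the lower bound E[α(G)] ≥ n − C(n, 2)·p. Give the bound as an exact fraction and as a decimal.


E[|E(G)|] = C(122, 2)·p = 7381 · (1/244) = 121/4.
E[α(G)] ≥ n − E[|E(G)|] = 122 − 121/4 = 367/4.
Numerically: ≈ 91.7500.
(This is only a lower bound; the true E[α(G)] may be larger.)

E[α(G)] ≥ 367/4 ≈ 91.7500.


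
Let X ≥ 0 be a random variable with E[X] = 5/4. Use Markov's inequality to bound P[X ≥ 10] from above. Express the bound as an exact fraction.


μ = E[X] = 5/4, a = 10.
Markov: P[X ≥ 10] ≤ μ/a = (5/4)/10 = 1/8.
Numerically: ≈ 0.12500.
(Since a = 10 > μ = 1.25000, the bound 1/8 is < 1 and informative.)

P[X ≥ 10] ≤ 1/8 ≈ 0.12500.


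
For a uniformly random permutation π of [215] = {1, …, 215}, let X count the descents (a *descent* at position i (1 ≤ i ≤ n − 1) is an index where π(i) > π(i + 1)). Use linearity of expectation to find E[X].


Write X = Σ X_I over i = 1, …, 214, with X_I the indicator of one descent.
There are 214 indicators.
For each fixed i, the pair (π(i), π(i+1)) is a uniformly random ordered pair of distinct values from {1, …, 215}; by symmetry P[π(i) > π(i+1)] = 1/2.
By linearity: E[X] = 214 · (1/2) = (215 − 1) · (1/2) = 107 ≈ 107.0000.

E[X] = 107 = 107.0000.


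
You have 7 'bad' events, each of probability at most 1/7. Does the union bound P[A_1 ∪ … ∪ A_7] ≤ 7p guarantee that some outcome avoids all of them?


Union bound: P[∪_{i=1}^{7} A_i] ≤ Σ_i P[A_i] ≤ 7·p = 7·(1/7) = 1.
Numerically: 1 ≈ 1.000000.
Is 1 < 1? NO.
Since the bound 1 is ≥ 1, the union bound is uninformative here; it does NOT by itself certify existence.

7·p = 1 ≈ 1.000000; existence NOT certified by the union bound.


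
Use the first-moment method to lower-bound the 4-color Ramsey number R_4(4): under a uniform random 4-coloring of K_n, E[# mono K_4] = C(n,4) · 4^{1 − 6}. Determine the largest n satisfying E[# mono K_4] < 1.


We need C(n, 4) · 4^{1 − 6} < 1, i.e. C(n, 4) < 4^{6 − 1} = 1024.
Check values of n near the boundary:
  n = 11: C(11, 4) = 330; 330 < 1024? YES
  n = 12: C(12, 4) = 495; 495 < 1024? YES
  n = 13: C(13, 4) = 715; 715 < 1024? YES
  n = 14: C(14, 4) = 1001; 1001 < 1024? YES
  n = 15: C(15, 4) = 1365; 1365 < 1024? NO
  n = 16: C(16, 4) = 1820; 1820 < 1024? NO
  n = 17: C(17, 4) = 2380; 2380 < 1024? NO
The largest n with C(n, 4) < 1024 is n = 14 (where E[X] = 1001/1024 ≈ 0.9775). Hence R_4(4) > 14, i.e. R_4(4) ≥ 15.

Largest n = 14; hence R_4(4) > 14.


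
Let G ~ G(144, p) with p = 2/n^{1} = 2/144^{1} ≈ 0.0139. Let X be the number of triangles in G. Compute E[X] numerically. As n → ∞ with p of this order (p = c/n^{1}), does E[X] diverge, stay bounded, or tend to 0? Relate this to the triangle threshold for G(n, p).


Number of potential triangles: C(144, 3) = 487344.
Each occurs with probability p³ ≈ (0.0139)³ ≈ 2.67918e-06.
By linearity: E[X] = C(144, 3)·p³ ≈ 487344 · 2.67918e-06 ≈ 1.306.
Here α = 1, so p = 2/n is exactly at the triangle threshold p ~ 1/n. Asymptotically E[X] → c³/6 = 2³/6 = 4/3 ≈ 1.333, a bounded constant. In this regime the triangle count is asymptotically Poisson(c³/6).

E[X] ≈ 1.306; in regime p = Θ(1/n^{1}) E[X] stays bounded (at the triangle threshold p ~ 1/n).


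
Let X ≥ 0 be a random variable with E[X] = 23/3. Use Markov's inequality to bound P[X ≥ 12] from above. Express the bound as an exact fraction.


μ = E[X] = 23/3, a = 12.
Markov: P[X ≥ 12] ≤ μ/a = (23/3)/12 = 23/36.
Numerically: ≈ 0.6389.
(Since a = 12 > μ = 7.6667, the bound 23/36 is < 1 and informative.)

P[X ≥ 12] ≤ 23/36 ≈ 0.6389.


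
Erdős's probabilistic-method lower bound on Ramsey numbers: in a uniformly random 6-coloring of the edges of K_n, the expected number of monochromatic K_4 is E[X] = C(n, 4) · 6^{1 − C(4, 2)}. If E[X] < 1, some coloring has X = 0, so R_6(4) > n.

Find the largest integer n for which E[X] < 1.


We need C(n, 4) · 6^{1 − 6} < 1, i.e. C(n, 4) < 6^{6 − 1} = 7776.
Check values of n near the boundary:
  n = 21: C(21, 4) = 5985; 5985 < 7776? YES
  n = 22: C(22, 4) = 7315; 7315 < 7776? YES
  n = 23: C(23, 4) = 8855; 8855 < 7776? NO
  n = 24: C(24, 4) = 10626; 10626 < 7776? NO
  n = 25: C(25, 4) = 12650; 12650 < 7776? NO
The largest n with C(n, 4) < 7776 is n = 22 (where E[X] = 7315/7776 ≈ 0.940715). Hence R_6(4) > 22, i.e. R_6(4) ≥ 23.

Largest n = 22; hence R_6(4) > 22.


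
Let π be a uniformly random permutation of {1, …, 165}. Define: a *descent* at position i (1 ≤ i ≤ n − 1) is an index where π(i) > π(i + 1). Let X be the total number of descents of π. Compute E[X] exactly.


Write X = Σ X_I over i = 1, …, 164, with X_I the indicator of one descent.
There are 164 indicators.
For each fixed i, the pair (π(i), π(i+1)) is a uniformly random ordered pair of distinct values from {1, …, 165}; by symmetry P[π(i) > π(i+1)] = 1/2.
By linearity: E[X] = 164 · (1/2) = (165 − 1) · (1/2) = 82 ≈ 82.000000.

E[X] = 82 = 82.000000.


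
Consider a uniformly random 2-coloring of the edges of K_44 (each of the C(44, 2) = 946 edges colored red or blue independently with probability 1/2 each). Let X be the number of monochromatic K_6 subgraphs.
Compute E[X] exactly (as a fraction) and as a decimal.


Let X = Σ_S X_S over the C(44, 6) = 7059052 subsets S of size 6, where X_S = 1 if the K_6 on S is monochromatic.
For a fixed S, the K_6 on S has C(6, 2) = 15 edges. P[all 15 edges red] = (1/2)^15, and likewise for blue, so P[monochromatic] = 2·(1/2)^15 = 2^{1 − 15} = 1/16384.
Summing: E[X] = C(44, 6) · 2^{1 − 15} = 7059052 · 1/16384 = 1764763/4096.
Numerically: E[X] ≈ 430.850342.

E[X] = C(44,6)·2^(1−C(6,2)) = 1764763/4096 ≈ 430.850342.


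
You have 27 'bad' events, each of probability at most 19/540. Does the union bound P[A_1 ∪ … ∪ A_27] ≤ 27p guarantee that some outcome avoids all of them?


Union bound: P[∪_{i=1}^{27} A_i] ≤ Σ_i P[A_i] ≤ 27·p = 27·(19/540) = 19/20.
Numerically: 19/20 ≈ 0.9500000.
Is 19/20 < 1? YES.
Since P[∪ A_i] ≤ 19/20 < 1, the complement has P[∩ A_i^c] ≥ 1 − 19/20 = 1/20 > 0, so some outcome avoids every A_i.

27·p = 19/20 ≈ 0.9500000; existence CERTIFIED by the union bound.


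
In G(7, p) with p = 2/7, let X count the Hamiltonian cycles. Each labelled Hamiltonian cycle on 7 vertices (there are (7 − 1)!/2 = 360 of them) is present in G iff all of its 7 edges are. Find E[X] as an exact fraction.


K_7 has (7 − 1)!/2 = 360 labelled Hamiltonian cycles.
For each such Hamiltonian cycle H, let X_H = 1 if all 7 edges of H are present in G. Then P[X_H = 1] = p^{7} = (2/7)^{7} = 128/823543.
Summing the indicators: E[X] = Σ_H E[X_H] = 360 · p^{7} = 360 · 128/823543 = 46080/823543.
Numerically: E[X] ≈ 0.0559534.

E[X] = 360 · (2/7)^{7} = 46080/823543 ≈ 0.0559534.


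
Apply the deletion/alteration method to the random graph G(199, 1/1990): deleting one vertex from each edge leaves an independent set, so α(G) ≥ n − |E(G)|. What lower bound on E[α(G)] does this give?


E[|E(G)|] = C(199, 2)·p = 19701 · (1/1990) = 99/10.
E[α(G)] ≥ n − E[|E(G)|] = 199 − 99/10 = 1891/10.
Numerically: ≈ 189.100.
(This is only a lower bound; the true E[α(G)] may be larger.)

E[α(G)] ≥ 1891/10 ≈ 189.100.


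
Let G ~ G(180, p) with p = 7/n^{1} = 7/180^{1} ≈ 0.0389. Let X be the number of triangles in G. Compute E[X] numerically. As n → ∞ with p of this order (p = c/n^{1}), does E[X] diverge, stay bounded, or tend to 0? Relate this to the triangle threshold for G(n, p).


Number of potential triangles: C(180, 3) = 955860.
Each occurs with probability p³ ≈ (0.0389)³ ≈ 5.88134e-05.
By linearity: E[X] = C(180, 3)·p³ ≈ 955860 · 5.88134e-05 ≈ 56.217.
Here α = 1, so p = 7/n is exactly at the triangle threshold p ~ 1/n. Asymptotically E[X] → c³/6 = 7³/6 = 343/6 ≈ 57.167, a bounded constant. In this regime the triangle count is asymptotically Poisson(c³/6).

E[X] ≈ 56.217; in regime p = Θ(1/n^{1}) E[X] stays bounded (at the triangle threshold p ~ 1/n).


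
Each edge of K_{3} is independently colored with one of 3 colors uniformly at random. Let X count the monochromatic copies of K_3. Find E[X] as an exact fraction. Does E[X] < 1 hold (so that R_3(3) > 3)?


E[X] = C(3, 3) · 3^{1 − 3} = 1 · 3^{−2} = 1/9.
As a reduced fraction: E[X] = 1/9 ≈ 0.1111.
Is E[X] < 1? YES.
Since E[X] < 1, there exists a 3-coloring of K_{3} with no monochromatic K_3; hence R_3(3) > 3.

E[X] = 1/9 ≈ 0.1111; E[X] < 1, so R_3(3) > 3.


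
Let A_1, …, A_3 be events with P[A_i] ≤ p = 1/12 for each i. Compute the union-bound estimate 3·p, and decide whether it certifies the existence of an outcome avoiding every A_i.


Union bound: P[∪_{i=1}^{3} A_i] ≤ Σ_i P[A_i] ≤ 3·p = 3·(1/12) = 1/4.
Numerically: 1/4 ≈ 0.250000.
Is 1/4 < 1? YES.
Since P[∪ A_i] ≤ 1/4 < 1, the complement has P[∩ A_i^c] ≥ 1 − 1/4 = 3/4 > 0, so some outcome avoids every A_i.

3·p = 1/4 ≈ 0.250000; existence CERTIFIED by the union bound.


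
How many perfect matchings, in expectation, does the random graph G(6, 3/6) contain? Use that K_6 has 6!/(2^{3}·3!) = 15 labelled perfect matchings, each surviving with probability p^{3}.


K_6 has 6!/(2^{3}·3!) = 15 labelled perfect matchings.
For each such perfect matching H, let X_H = 1 if all 3 edges of H are present in G. Then P[X_H = 1] = p^{3} = (1/2)^{3} = 1/8.
By linearity of expectation: E[X] = Σ_H E[X_H] = 15 · p^{3} = 15 · 1/8 = 15/8.
Numerically: E[X] ≈ 1.875.

E[X] = 15 · (1/2)^{3} = 15/8 ≈ 1.875.


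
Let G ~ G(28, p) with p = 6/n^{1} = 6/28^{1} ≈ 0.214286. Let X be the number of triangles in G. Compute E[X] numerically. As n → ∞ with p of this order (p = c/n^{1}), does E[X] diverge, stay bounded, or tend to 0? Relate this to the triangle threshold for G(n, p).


Number of potential triangles: C(28, 3) = 3276.
Each occurs with probability p³ ≈ (0.214286)³ ≈ 9.83965015e-03.
By linearity: E[X] = C(28, 3)·p³ ≈ 3276 · 9.83965015e-03 ≈ 32.234694.
Here α = 1, so p = 6/n is exactly at the triangle threshold p ~ 1/n. Asymptotically E[X] → c³/6 = 6³/6 = 36 ≈ 36.000000, a bounded constant. In this regime the triangle count is asymptotically Poisson(c³/6).

E[X] ≈ 32.234694; in regime p = Θ(1/n^{1}) E[X] stays bounded (at the triangle threshold p ~ 1/n).


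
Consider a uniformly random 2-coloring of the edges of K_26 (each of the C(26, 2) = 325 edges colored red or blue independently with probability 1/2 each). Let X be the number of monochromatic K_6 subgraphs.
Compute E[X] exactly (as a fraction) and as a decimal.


Let X = Σ_S X_S over the C(26, 6) = 230230 subsets S of size 6, where X_S = 1 if the K_6 on S is monochromatic.
For a fixed S, the K_6 on S has C(6, 2) = 15 edges. P[all 15 edges red] = (1/2)^15, and likewise for blue, so P[monochromatic] = 2·(1/2)^15 = 2^{1 − 15} = 1/16384.
By linearity: E[X] = C(26, 6) · 2^{1 − 15} = 230230 · 1/16384 = 115115/8192.
Numerically: E[X] ≈ 14.05212.

E[X] = C(26,6)·2^(1−C(6,2)) = 115115/8192 ≈ 14.05212.


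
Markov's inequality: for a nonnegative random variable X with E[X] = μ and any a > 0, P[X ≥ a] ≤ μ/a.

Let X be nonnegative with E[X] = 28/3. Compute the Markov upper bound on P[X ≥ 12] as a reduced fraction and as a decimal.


μ = E[X] = 28/3, a = 12.
Markov: P[X ≥ 12] ≤ μ/a = (28/3)/12 = 7/9.
Numerically: ≈ 0.777778.
(Since a = 12 > μ = 9.333333, the bound 7/9 is < 1 and informative.)

P[X ≥ 12] ≤ 7/9 ≈ 0.777778.


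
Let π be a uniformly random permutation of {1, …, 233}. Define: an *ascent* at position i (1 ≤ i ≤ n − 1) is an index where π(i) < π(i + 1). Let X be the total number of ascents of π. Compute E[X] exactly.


Write X = Σ X_I over i = 1, …, 232, with X_I the indicator of one ascent.
There are 232 indicators.
For each fixed i, the pair (π(i), π(i+1)) is a uniformly random ordered pair of distinct values from {1, …, 233}; by symmetry P[π(i) < π(i+1)] = 1/2.
By linearity: E[X] = 232 · (1/2) = (233 − 1) · (1/2) = 116 ≈ 116.0000.

E[X] = 116 = 116.0000.


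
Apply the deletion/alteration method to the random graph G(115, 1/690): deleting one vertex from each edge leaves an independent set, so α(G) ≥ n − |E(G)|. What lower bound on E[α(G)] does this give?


E[|E(G)|] = C(115, 2)·p = 6555 · (1/690) = 19/2.
E[α(G)] ≥ n − E[|E(G)|] = 115 − 19/2 = 211/2.
Numerically: ≈ 105.5000.
(This is only a lower bound; the true E[α(G)] may be larger.)

E[α(G)] ≥ 211/2 ≈ 105.5000.


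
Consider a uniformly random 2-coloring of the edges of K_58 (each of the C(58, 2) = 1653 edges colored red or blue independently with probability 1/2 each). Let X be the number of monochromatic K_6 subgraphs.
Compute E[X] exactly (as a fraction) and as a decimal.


Let X = Σ_S X_S over the C(58, 6) = 40475358 subsets S of size 6, where X_S = 1 if the K_6 on S is monochromatic.
For a fixed S, the K_6 on S has C(6, 2) = 15 edges. P[all 15 edges red] = (1/2)^15, and likewise for blue, so P[monochromatic] = 2·(1/2)^15 = 2^{1 − 15} = 1/16384.
By linearity: E[X] = C(58, 6) · 2^{1 − 15} = 40475358 · 1/16384 = 20237679/8192.
Numerically: E[X] ≈ 2470.41980.

E[X] = C(58,6)·2^(1−C(6,2)) = 20237679/8192 ≈ 2470.41980.


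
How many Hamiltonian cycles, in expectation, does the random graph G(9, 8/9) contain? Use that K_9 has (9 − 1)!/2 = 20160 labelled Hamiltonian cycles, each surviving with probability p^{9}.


K_9 has (9 − 1)!/2 = 20160 labelled Hamiltonian cycles.
For each such Hamiltonian cycle H, let X_H = 1 if all 9 edges of H are present in G. Then P[X_H = 1] = p^{9} = (8/9)^{9} = 134217728/387420489.
By linearity: E[X] = Σ_H E[X_H] = 20160 · p^{9} = 20160 · 134217728/387420489 = 300647710720/43046721.
Numerically: E[X] ≈ 6984.2.

E[X] = 20160 · (8/9)^{9} = 300647710720/43046721 ≈ 6984.2.


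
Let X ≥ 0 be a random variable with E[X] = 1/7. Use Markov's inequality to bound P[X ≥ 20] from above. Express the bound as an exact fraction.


μ = E[X] = 1/7, a = 20.
Markov: P[X ≥ 20] ≤ μ/a = (1/7)/20 = 1/140.
Numerically: ≈ 0.007.
(Since a = 20 > μ = 0.143, the bound 1/140 is < 1 and informative.)

P[X ≥ 20] ≤ 1/140 ≈ 0.007.


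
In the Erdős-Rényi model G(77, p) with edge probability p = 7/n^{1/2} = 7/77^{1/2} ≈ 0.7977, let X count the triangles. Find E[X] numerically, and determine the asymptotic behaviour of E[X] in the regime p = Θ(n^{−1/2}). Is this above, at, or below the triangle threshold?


Number of potential triangles: C(77, 3) = 73150.
Each occurs with probability p³ ≈ (0.7977)³ ≈ 5.076426e-01.
By linearity: E[X] = C(77, 3)·p³ ≈ 73150 · 5.076426e-01 ≈ 37134.0538.
Since α = 1/2 < 1, p = c/n^{1/2} ≫ 1/n is above the triangle threshold p ~ 1/n. Asymptotically E[X] ~ (c³/6)·n^{3(1−α)} = (7³/6)·n^{1.5} → ∞; triangles are abundant w.h.p.

E[X] ≈ 37134.0538; in regime p = Θ(1/n^{1/2}) E[X] diverges (above the triangle threshold p ~ 1/n).


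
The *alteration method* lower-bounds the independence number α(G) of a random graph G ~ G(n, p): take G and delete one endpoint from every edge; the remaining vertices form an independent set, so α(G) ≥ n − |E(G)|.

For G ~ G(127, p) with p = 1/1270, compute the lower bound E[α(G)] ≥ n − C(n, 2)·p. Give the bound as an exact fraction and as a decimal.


E[|E(G)|] = C(127, 2)·p = 8001 · (1/1270) = 63/10.
E[α(G)] ≥ n − E[|E(G)|] = 127 − 63/10 = 1207/10.
Numerically: ≈ 120.7000.
(This is only a lower bound; the true E[α(G)] may be larger.)

E[α(G)] ≥ 1207/10 ≈ 120.7000.


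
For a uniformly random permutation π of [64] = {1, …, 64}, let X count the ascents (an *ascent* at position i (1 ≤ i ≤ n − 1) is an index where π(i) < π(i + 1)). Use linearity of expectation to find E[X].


Write X = Σ X_I over i = 1, …, 63, with X_I the indicator of one ascent.
There are 63 indicators.
For each fixed i, the pair (π(i), π(i+1)) is a uniformly random ordered pair of distinct values from {1, …, 64}; by symmetry P[π(i) < π(i+1)] = 1/2.
By linearity: E[X] = 63 · (1/2) = (64 − 1) · (1/2) = 63/2 ≈ 31.500.

E[X] = 63/2 = 31.500.
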